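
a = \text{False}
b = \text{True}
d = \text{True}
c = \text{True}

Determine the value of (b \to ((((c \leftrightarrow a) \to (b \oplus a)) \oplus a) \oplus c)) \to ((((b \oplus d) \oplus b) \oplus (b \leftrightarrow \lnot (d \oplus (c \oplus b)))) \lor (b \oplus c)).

c \leftrightarrow a = \text{True} \leftrightarrow \text{False} = \text{False}
b \oplus a = \text{True} \oplus \text{False} = \text{True}
(c \leftrightarrow a) \to (b \oplus a) = \text{False} \to \text{True} = \text{True}
((c \leftrightarrow a) \to (b \oplus a)) \oplus a = \text{True} \oplus \text{False} = \text{True}
(((c \leftrightarrow a) \to (b \oplus a)) \oplus a) \oplus c = \text{True} \oplus \text{True} = \text{False}
b \to ((((c \leftrightarrow a) \to (b \oplus a)) \oplus a) \oplus c) = \text{True} \to \text{False} = \text{False}
b \oplus d = \text{True} \oplus \text{True} = \text{False}
(b \oplus d) \oplus b = \text{False} \oplus \text{True} = \text{True}
c \oplus b = \text{True} \oplus \text{True} = \text{False}
d \oplus (c \oplus b) = \text{True} \oplus \text{False} = \text{True}
\lnot (d \oplus (c \oplus b)) = \lnot \text{True} = \text{False}
b \leftrightarrow \lnot (d \oplus (c \oplus b)) = \text{True} \leftrightarrow \text{False} = \text{False}
((b \oplus d) \oplus b) \oplus (b \leftrightarrow \lnot (d \oplus (c \oplus b))) = \text{True} \oplus \text{False} = \text{True}
b \oplus c = \text{True} \oplus \text{True} = \text{False}
(((b \oplus d) \oplus b) \oplus (b \leftrightarrow \lnot (d \oplus (c \oplus b)))) \lor (b \oplus c) = \text{True} \lor \text{False} = \text{True}
(b \to ((((c \leftrightarrow a) \to (b \oplus a)) \oplus a) \oplus c)) \to ((((b \oplus d) \oplus b) \oplus (b \leftrightarrow \lnot (d \oplus (c \oplus b)))) \lor (b \oplus c)) = \text{False} \to \text{True} = \text{True}

\text{True}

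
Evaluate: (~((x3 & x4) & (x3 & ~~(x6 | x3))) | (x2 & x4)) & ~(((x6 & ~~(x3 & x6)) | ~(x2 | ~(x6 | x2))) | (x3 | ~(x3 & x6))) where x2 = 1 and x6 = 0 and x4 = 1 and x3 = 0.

Substituting x2=1, x6=0, x4=1, x3=0:
x3 & x4 = 0 & 1 = 0
x6 | x3 = 0 | 0 = 0
~(x6 | x3) = ~0 = 1
~~(x6 | x3) = ~1 = 0
x3 & ~~(x6 | x3) = 0 & 0 = 0
(x3 & x4) & (x3 & ~~(x6 | x3)) = 0 & 0 = 0
~((x3 & x4) & (x3 & ~~(x6 | x3))) = ~0 = 1
x2 & x4 = 1 & 1 = 1
~((x3 & x4) & (x3 & ~~(x6 | x3))) | (x2 & x4) = 1 | 1 = 1
x3 & x6 = 0 & 0 = 0
~(x3 & x6) = ~0 = 1
~~(x3 & x6) = ~1 = 0
x6 & ~~(x3 & x6) = 0 & 0 = 0
x6 | x2 = 0 | 1 = 1
~(x6 | x2) = ~1 = 0
x2 | ~(x6 | x2) = 1 | 0 = 1
~(x2 | ~(x6 | x2)) = ~1 = 0
(x6 & ~~(x3 & x6)) | ~(x2 | ~(x6 | x2)) = 0 | 0 = 0
x3 & x6 = 0 & 0 = 0
~(x3 & x6) = ~0 = 1
x3 | ~(x3 & x6) = 0 | 1 = 1
((x6 & ~~(x3 & x6)) | ~(x2 | ~(x6 | x2))) | (x3 | ~(x3 & x6)) = 0 | 1 = 1
~(((x6 & ~~(x3 & x6)) | ~(x2 | ~(x6 | x2))) | (x3 | ~(x3 & x6))) = ~1 = 0
(~((x3 & x4) & (x3 & ~~(x6 | x3))) | (x2 & x4)) & ~(((x6 & ~~(x3 & x6)) | ~(x2 | ~(x6 | x2))) | (x3 | ~(x3 & x6))) = 1 & 0 = 0

0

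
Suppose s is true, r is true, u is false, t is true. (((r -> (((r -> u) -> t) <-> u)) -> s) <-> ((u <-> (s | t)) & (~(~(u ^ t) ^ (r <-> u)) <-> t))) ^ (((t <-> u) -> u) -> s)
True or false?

r -> u = True -> False = False
(r -> u) -> t = False -> True = True
((r -> u) -> t) <-> u = True <-> False = False
r -> (((r -> u) -> t) <-> u) = True -> False = False
(r -> (((r -> u) -> t) <-> u)) -> s = False -> True = True
s | t = True | True = True
u <-> (s | t) = False <-> True = False
u ^ t = False ^ True = True
~(u ^ t) = ~True = False
r <-> u = True <-> False = False
~(u ^ t) ^ (r <-> u) = False ^ False = False
~(~(u ^ t) ^ (r <-> u)) = ~False = True
~(~(u ^ t) ^ (r <-> u)) <-> t = True <-> True = True
(u <-> (s | t)) & (~(~(u ^ t) ^ (r <-> u)) <-> t) = False & True = False
((r -> (((r -> u) -> t) <-> u)) -> s) <-> ((u <-> (s | t)) & (~(~(u ^ t) ^ (r <-> u)) <-> t)) = True <-> False = False
t <-> u = True <-> False = False
(t <-> u) -> u = False -> False = True
((t <-> u) -> u) -> s = True -> True = True
(((r -> (((r -> u) -> t) <-> u)) -> s) <-> ((u <-> (s | t)) & (~(~(u ^ t) ^ (r <-> u)) <-> t))) ^ (((t <-> u) -> u) -> s) = False ^ True = True

True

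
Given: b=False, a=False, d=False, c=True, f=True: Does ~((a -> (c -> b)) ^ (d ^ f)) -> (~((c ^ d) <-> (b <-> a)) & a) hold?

False

Substituting b=False, a=False, d=False, c=True, f=True:
c -> b = True -> False = False
a -> (c -> b) = False -> False = True
d ^ f = False ^ True = True
(a -> (c -> b)) ^ (d ^ f) = True ^ True = False
~((a -> (c -> b)) ^ (d ^ f)) = ~False = True
c ^ d = True ^ False = True
b <-> a = False <-> False = True
(c ^ d) <-> (b <-> a) = True <-> True = True
~((c ^ d) <-> (b <-> a)) = ~True = False
~((c ^ d) <-> (b <-> a)) & a = False & False = False
~((a -> (c -> b)) ^ (d ^ f)) -> (~((c ^ d) <-> (b <-> a)) & a) = True -> False = False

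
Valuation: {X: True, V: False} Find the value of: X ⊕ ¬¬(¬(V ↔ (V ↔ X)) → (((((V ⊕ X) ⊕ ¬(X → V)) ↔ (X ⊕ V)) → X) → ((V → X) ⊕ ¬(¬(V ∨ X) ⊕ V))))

V ↔ X = False ↔ True = False
V ↔ (V ↔ X) = False ↔ False = True
¬(V ↔ (V ↔ X)) = ¬True = False
V ⊕ X = False ⊕ True = True
X → V = True → False = False
¬(X → V) = ¬False = True
(V ⊕ X) ⊕ ¬(X → V) = True ⊕ True = False
X ⊕ V = True ⊕ False = True
((V ⊕ X) ⊕ ¬(X → V)) ↔ (X ⊕ V) = False ↔ True = False
(((V ⊕ X) ⊕ ¬(X → V)) ↔ (X ⊕ V)) → X = False → True = True
V → X = False → True = True
V ∨ X = False ∨ True = True
¬(V ∨ X) = ¬True = False
¬(V ∨ X) ⊕ V = False ⊕ False = False
¬(¬(V ∨ X) ⊕ V) = ¬False = True
(V → X) ⊕ ¬(¬(V ∨ X) ⊕ V) = True ⊕ True = False
((((V ⊕ X) ⊕ ¬(X → V)) ↔ (X ⊕ V)) → X) → ((V → X) ⊕ ¬(¬(V ∨ X) ⊕ V)) = True → False = False
¬(V ↔ (V ↔ X)) → (((((V ⊕ X) ⊕ ¬(X → V)) ↔ (X ⊕ V)) → X) → ((V → X) ⊕ ¬(¬(V ∨ X) ⊕ V))) = False → False = True
¬(¬(V ↔ (V ↔ X)) → (((((V ⊕ X) ⊕ ¬(X → V)) ↔ (X ⊕ V)) → X) → ((V → X) ⊕ ¬(¬(V ∨ X) ⊕ V)))) = ¬True = False
¬¬(¬(V ↔ (V ↔ X)) → (((((V ⊕ X) ⊕ ¬(X → V)) ↔ (X ⊕ V)) → X) → ((V → X) ⊕ ¬(¬(V ∨ X) ⊕ V)))) = ¬False = True
X ⊕ ¬¬(¬(V ↔ (V ↔ X)) → (((((V ⊕ X) ⊕ ¬(X → V)) ↔ (X ⊕ V)) → X) → ((V → X) ⊕ ¬(¬(V ∨ X) ⊕ V)))) = True ⊕ True = False

False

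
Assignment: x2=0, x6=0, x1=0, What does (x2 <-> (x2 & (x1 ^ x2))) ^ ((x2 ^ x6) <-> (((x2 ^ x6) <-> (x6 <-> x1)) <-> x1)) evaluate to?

x1 ^ x2 = 0 ^ 0 = 0
x2 & (x1 ^ x2) = 0 & 0 = 0
x2 <-> (x2 & (x1 ^ x2)) = 0 <-> 0 = 1
x2 ^ x6 = 0 ^ 0 = 0
x2 ^ x6 = 0 ^ 0 = 0
x6 <-> x1 = 0 <-> 0 = 1
(x2 ^ x6) <-> (x6 <-> x1) = 0 <-> 1 = 0
((x2 ^ x6) <-> (x6 <-> x1)) <-> x1 = 0 <-> 0 = 1
(x2 ^ x6) <-> (((x2 ^ x6) <-> (x6 <-> x1)) <-> x1) = 0 <-> 1 = 0
(x2 <-> (x2 & (x1 ^ x2))) ^ ((x2 ^ x6) <-> (((x2 ^ x6) <-> (x6 <-> x1)) <-> x1)) = 1 ^ 0 = 1

1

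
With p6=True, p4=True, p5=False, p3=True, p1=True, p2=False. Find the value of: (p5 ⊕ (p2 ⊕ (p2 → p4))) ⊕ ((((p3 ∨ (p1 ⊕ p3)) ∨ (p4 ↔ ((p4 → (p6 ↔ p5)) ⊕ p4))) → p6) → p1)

False

Substituting p6=True, p4=True, p5=False, p3=True, p1=True, p2=False:
p2 → p4 = False → True = True
p2 ⊕ (p2 → p4) = False ⊕ True = True
p5 ⊕ (p2 ⊕ (p2 → p4)) = False ⊕ True = True
p1 ⊕ p3 = True ⊕ True = False
p3 ∨ (p1 ⊕ p3) = True ∨ False = True
p6 ↔ p5 = True ↔ False = False
p4 → (p6 ↔ p5) = True → False = False
(p4 → (p6 ↔ p5)) ⊕ p4 = False ⊕ True = True
p4 ↔ ((p4 → (p6 ↔ p5)) ⊕ p4) = True ↔ True = True
(p3 ∨ (p1 ⊕ p3)) ∨ (p4 ↔ ((p4 → (p6 ↔ p5)) ⊕ p4)) = True ∨ True = True
((p3 ∨ (p1 ⊕ p3)) ∨ (p4 ↔ ((p4 → (p6 ↔ p5)) ⊕ p4))) → p6 = True → True = True
(((p3 ∨ (p1 ⊕ p3)) ∨ (p4 ↔ ((p4 → (p6 ↔ p5)) ⊕ p4))) → p6) → p1 = True → True = True
(p5 ⊕ (p2 ⊕ (p2 → p4))) ⊕ ((((p3 ∨ (p1 ⊕ p3)) ∨ (p4 ↔ ((p4 → (p6 ↔ p5)) ⊕ p4))) → p6) → p1) = True ⊕ True = False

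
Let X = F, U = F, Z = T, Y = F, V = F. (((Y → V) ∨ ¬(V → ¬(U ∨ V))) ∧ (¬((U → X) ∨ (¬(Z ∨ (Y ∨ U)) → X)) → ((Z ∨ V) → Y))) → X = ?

F

Y → V = F → F = T
U ∨ V = F ∨ F = F
¬(U ∨ V) = ¬F = T
V → ¬(U ∨ V) = F → T = T
¬(V → ¬(U ∨ V)) = ¬T = F
(Y → V) ∨ ¬(V → ¬(U ∨ V)) = T ∨ F = T
U → X = F → F = T
Y ∨ U = F ∨ F = F
Z ∨ (Y ∨ U) = T ∨ F = T
¬(Z ∨ (Y ∨ U)) = ¬T = F
¬(Z ∨ (Y ∨ U)) → X = F → F = T
(U → X) ∨ (¬(Z ∨ (Y ∨ U)) → X) = T ∨ T = T
¬((U → X) ∨ (¬(Z ∨ (Y ∨ U)) → X)) = ¬T = F
Z ∨ V = T ∨ F = T
(Z ∨ V) → Y = T → F = F
¬((U → X) ∨ (¬(Z ∨ (Y ∨ U)) → X)) → ((Z ∨ V) → Y) = F → F = T
((Y → V) ∨ ¬(V → ¬(U ∨ V))) ∧ (¬((U → X) ∨ (¬(Z ∨ (Y ∨ U)) → X)) → ((Z ∨ V) → Y)) = T ∧ T = T
(((Y → V) ∨ ¬(V → ¬(U ∨ V))) ∧ (¬((U → X) ∨ (¬(Z ∨ (Y ∨ U)) → X)) → ((Z ∨ V) → Y))) → X = T → F = F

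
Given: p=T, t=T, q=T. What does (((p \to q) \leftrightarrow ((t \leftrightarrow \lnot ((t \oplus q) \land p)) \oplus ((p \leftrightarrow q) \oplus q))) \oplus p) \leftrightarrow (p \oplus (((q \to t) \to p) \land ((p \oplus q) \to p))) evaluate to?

T

p \to q = T \to T = T
t \oplus q = T \oplus T = F
(t \oplus q) \land p = F \land T = F
\lnot ((t \oplus q) \land p) = \lnot F = T
t \leftrightarrow \lnot ((t \oplus q) \land p) = T \leftrightarrow T = T
p \leftrightarrow q = T \leftrightarrow T = T
(p \leftrightarrow q) \oplus q = T \oplus T = F
(t \leftrightarrow \lnot ((t \oplus q) \land p)) \oplus ((p \leftrightarrow q) \oplus q) = T \oplus F = T
(p \to q) \leftrightarrow ((t \leftrightarrow \lnot ((t \oplus q) \land p)) \oplus ((p \leftrightarrow q) \oplus q)) = T \leftrightarrow T = T
((p \to q) \leftrightarrow ((t \leftrightarrow \lnot ((t \oplus q) \land p)) \oplus ((p \leftrightarrow q) \oplus q))) \oplus p = T \oplus T = F
q \to t = T \to T = T
(q \to t) \to p = T \to T = T
p \oplus q = T \oplus T = F
(p \oplus q) \to p = F \to T = T
((q \to t) \to p) \land ((p \oplus q) \to p) = T \land T = T
p \oplus (((q \to t) \to p) \land ((p \oplus q) \to p)) = T \oplus T = F
(((p \to q) \leftrightarrow ((t \leftrightarrow \lnot ((t \oplus q) \land p)) \oplus ((p \leftrightarrow q) \oplus q))) \oplus p) \leftrightarrow (p \oplus (((q \to t) \to p) \land ((p \oplus q) \to p))) = F \leftrightarrow F = T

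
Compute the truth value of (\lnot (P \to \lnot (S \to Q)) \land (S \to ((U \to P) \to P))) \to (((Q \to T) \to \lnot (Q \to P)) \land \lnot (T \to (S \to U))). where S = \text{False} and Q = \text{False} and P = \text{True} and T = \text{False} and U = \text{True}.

Substituting S=\text{False}, Q=\text{False}, P=\text{True}, T=\text{False}, U=\text{True}:
S \to Q = \text{False} \to \text{False} = \text{True}
\lnot (S \to Q) = \lnot \text{True} = \text{False}
P \to \lnot (S \to Q) = \text{True} \to \text{False} = \text{False}
\lnot (P \to \lnot (S \to Q)) = \lnot \text{False} = \text{True}
U \to P = \text{True} \to \text{True} = \text{True}
(U \to P) \to P = \text{True} \to \text{True} = \text{True}
S \to ((U \to P) \to P) = \text{False} \to \text{True} = \text{True}
\lnot (P \to \lnot (S \to Q)) \land (S \to ((U \to P) \to P)) = \text{True} \land \text{True} = \text{True}
Q \to T = \text{False} \to \text{False} = \text{True}
Q \to P = \text{False} \to \text{True} = \text{True}
\lnot (Q \to P) = \lnot \text{True} = \text{False}
(Q \to T) \to \lnot (Q \to P) = \text{True} \to \text{False} = \text{False}
S \to U = \text{False} \to \text{True} = \text{True}
T \to (S \to U) = \text{False} \to \text{True} = \text{True}
\lnot (T \to (S \to U)) = \lnot \text{True} = \text{False}
((Q \to T) \to \lnot (Q \to P)) \land \lnot (T \to (S \to U)) = \text{False} \land \text{False} = \text{False}
(\lnot (P \to \lnot (S \to Q)) \land (S \to ((U \to P) \to P))) \to (((Q \to T) \to \lnot (Q \to P)) \land \lnot (T \to (S \to U))) = \text{True} \to \text{False} = \text{False}

\text{False}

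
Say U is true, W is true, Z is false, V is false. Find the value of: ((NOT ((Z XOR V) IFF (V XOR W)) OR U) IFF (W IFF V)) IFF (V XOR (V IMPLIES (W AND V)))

False

Substituting U=True, W=True, Z=False, V=False:
Z XOR V = False XOR False = False
V XOR W = False XOR True = True
(Z XOR V) IFF (V XOR W) = False IFF True = False
NOT ((Z XOR V) IFF (V XOR W)) = NOT False = True
NOT ((Z XOR V) IFF (V XOR W)) OR U = True OR True = True
W IFF V = True IFF False = False
(NOT ((Z XOR V) IFF (V XOR W)) OR U) IFF (W IFF V) = True IFF False = False
W AND V = True AND False = False
V IMPLIES (W AND V) = False IMPLIES False = True
V XOR (V IMPLIES (W AND V)) = False XOR True = True
((NOT ((Z XOR V) IFF (V XOR W)) OR U) IFF (W IFF V)) IFF (V XOR (V IMPLIES (W AND V))) = False IFF True = False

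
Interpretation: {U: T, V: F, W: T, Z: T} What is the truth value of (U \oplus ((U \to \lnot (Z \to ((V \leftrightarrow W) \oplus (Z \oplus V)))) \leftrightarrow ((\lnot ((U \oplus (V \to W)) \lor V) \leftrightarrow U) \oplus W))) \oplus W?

V \leftrightarrow W = F \leftrightarrow T = F
Z \oplus V = T \oplus F = T
(V \leftrightarrow W) \oplus (Z \oplus V) = F \oplus T = T
Z \to ((V \leftrightarrow W) \oplus (Z \oplus V)) = T \to T = T
\lnot (Z \to ((V \leftrightarrow W) \oplus (Z \oplus V))) = \lnot T = F
U \to \lnot (Z \to ((V \leftrightarrow W) \oplus (Z \oplus V))) = T \to F = F
V \to W = F \to T = T
U \oplus (V \to W) = T \oplus T = F
(U \oplus (V \to W)) \lor V = F \lor F = F
\lnot ((U \oplus (V \to W)) \lor V) = \lnot F = T
\lnot ((U \oplus (V \to W)) \lor V) \leftrightarrow U = T \leftrightarrow T = T
(\lnot ((U \oplus (V \to W)) \lor V) \leftrightarrow U) \oplus W = T \oplus T = F
(U \to \lnot (Z \to ((V \leftrightarrow W) \oplus (Z \oplus V)))) \leftrightarrow ((\lnot ((U \oplus (V \to W)) \lor V) \leftrightarrow U) \oplus W) = F \leftrightarrow F = T
U \oplus ((U \to \lnot (Z \to ((V \leftrightarrow W) \oplus (Z \oplus V)))) \leftrightarrow ((\lnot ((U \oplus (V \to W)) \lor V) \leftrightarrow U) \oplus W)) = T \oplus T = F
(U \oplus ((U \to \lnot (Z \to ((V \leftrightarrow W) \oplus (Z \oplus V)))) \leftrightarrow ((\lnot ((U \oplus (V \to W)) \lor V) \leftrightarrow U) \oplus W))) \oplus W = F \oplus T = T

T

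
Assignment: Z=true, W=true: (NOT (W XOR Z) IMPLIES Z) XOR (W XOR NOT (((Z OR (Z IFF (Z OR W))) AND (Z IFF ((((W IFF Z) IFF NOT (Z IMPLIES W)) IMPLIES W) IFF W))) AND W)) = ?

false

W XOR Z = true XOR true = false
NOT (W XOR Z) = NOT false = true
NOT (W XOR Z) IMPLIES Z = true IMPLIES true = true
Z OR W = true OR true = true
Z IFF (Z OR W) = true IFF true = true
Z OR (Z IFF (Z OR W)) = true OR true = true
W IFF Z = true IFF true = true
Z IMPLIES W = true IMPLIES true = true
NOT (Z IMPLIES W) = NOT true = false
(W IFF Z) IFF NOT (Z IMPLIES W) = true IFF false = false
((W IFF Z) IFF NOT (Z IMPLIES W)) IMPLIES W = false IMPLIES true = true
(((W IFF Z) IFF NOT (Z IMPLIES W)) IMPLIES W) IFF W = true IFF true = true
Z IFF ((((W IFF Z) IFF NOT (Z IMPLIES W)) IMPLIES W) IFF W) = true IFF true = true
(Z OR (Z IFF (Z OR W))) AND (Z IFF ((((W IFF Z) IFF NOT (Z IMPLIES W)) IMPLIES W) IFF W)) = true AND true = true
((Z OR (Z IFF (Z OR W))) AND (Z IFF ((((W IFF Z) IFF NOT (Z IMPLIES W)) IMPLIES W) IFF W))) AND W = true AND true = true
NOT (((Z OR (Z IFF (Z OR W))) AND (Z IFF ((((W IFF Z) IFF NOT (Z IMPLIES W)) IMPLIES W) IFF W))) AND W) = NOT true = false
W XOR NOT (((Z OR (Z IFF (Z OR W))) AND (Z IFF ((((W IFF Z) IFF NOT (Z IMPLIES W)) IMPLIES W) IFF W))) AND W) = true XOR false = true
(NOT (W XOR Z) IMPLIES Z) XOR (W XOR NOT (((Z OR (Z IFF (Z OR W))) AND (Z IFF ((((W IFF Z) IFF NOT (Z IMPLIES W)) IMPLIES W) IFF W))) AND W)) = true XOR true = false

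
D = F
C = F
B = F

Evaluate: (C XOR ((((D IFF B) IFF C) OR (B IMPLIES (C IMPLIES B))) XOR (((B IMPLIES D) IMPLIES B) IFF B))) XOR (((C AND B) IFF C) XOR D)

D IFF B = F IFF F = T
(D IFF B) IFF C = T IFF F = F
C IMPLIES B = F IMPLIES F = T
B IMPLIES (C IMPLIES B) = F IMPLIES T = T
((D IFF B) IFF C) OR (B IMPLIES (C IMPLIES B)) = F OR T = T
B IMPLIES D = F IMPLIES F = T
(B IMPLIES D) IMPLIES B = T IMPLIES F = F
((B IMPLIES D) IMPLIES B) IFF B = F IFF F = T
(((D IFF B) IFF C) OR (B IMPLIES (C IMPLIES B))) XOR (((B IMPLIES D) IMPLIES B) IFF B) = T XOR T = F
C XOR ((((D IFF B) IFF C) OR (B IMPLIES (C IMPLIES B))) XOR (((B IMPLIES D) IMPLIES B) IFF B)) = F XOR F = F
C AND B = F AND F = F
(C AND B) IFF C = F IFF F = T
((C AND B) IFF C) XOR D = T XOR F = T
(C XOR ((((D IFF B) IFF C) OR (B IMPLIES (C IMPLIES B))) XOR (((B IMPLIES D) IMPLIES B) IFF B))) XOR (((C AND B) IFF C) XOR D) = F XOR T = T

T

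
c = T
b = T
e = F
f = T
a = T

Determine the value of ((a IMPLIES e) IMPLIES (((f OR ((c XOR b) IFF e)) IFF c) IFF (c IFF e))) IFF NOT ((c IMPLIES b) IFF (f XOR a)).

T

a IMPLIES e = T IMPLIES F = F
c XOR b = T XOR T = F
(c XOR b) IFF e = F IFF F = T
f OR ((c XOR b) IFF e) = T OR T = T
(f OR ((c XOR b) IFF e)) IFF c = T IFF T = T
c IFF e = T IFF F = F
((f OR ((c XOR b) IFF e)) IFF c) IFF (c IFF e) = T IFF F = F
(a IMPLIES e) IMPLIES (((f OR ((c XOR b) IFF e)) IFF c) IFF (c IFF e)) = F IMPLIES F = T
c IMPLIES b = T IMPLIES T = T
f XOR a = T XOR T = F
(c IMPLIES b) IFF (f XOR a) = T IFF F = F
NOT ((c IMPLIES b) IFF (f XOR a)) = NOT F = T
((a IMPLIES e) IMPLIES (((f OR ((c XOR b) IFF e)) IFF c) IFF (c IFF e))) IFF NOT ((c IMPLIES b) IFF (f XOR a)) = T IFF T = T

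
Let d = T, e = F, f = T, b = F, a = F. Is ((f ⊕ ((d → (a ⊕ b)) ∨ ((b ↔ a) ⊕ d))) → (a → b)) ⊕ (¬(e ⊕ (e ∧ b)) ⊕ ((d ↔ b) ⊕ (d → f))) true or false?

Substituting d=T, e=F, f=T, b=F, a=F:
a ⊕ b = F ⊕ F = F
d → (a ⊕ b) = T → F = F
b ↔ a = F ↔ F = T
(b ↔ a) ⊕ d = T ⊕ T = F
(d → (a ⊕ b)) ∨ ((b ↔ a) ⊕ d) = F ∨ F = F
f ⊕ ((d → (a ⊕ b)) ∨ ((b ↔ a) ⊕ d)) = T ⊕ F = T
a → b = F → F = T
(f ⊕ ((d → (a ⊕ b)) ∨ ((b ↔ a) ⊕ d))) → (a → b) = T → T = T
e ∧ b = F ∧ F = F
e ⊕ (e ∧ b) = F ⊕ F = F
¬(e ⊕ (e ∧ b)) = ¬F = T
d ↔ b = T ↔ F = F
d → f = T → T = T
(d ↔ b) ⊕ (d → f) = F ⊕ T = T
¬(e ⊕ (e ∧ b)) ⊕ ((d ↔ b) ⊕ (d → f)) = T ⊕ T = F
((f ⊕ ((d → (a ⊕ b)) ∨ ((b ↔ a) ⊕ d))) → (a → b)) ⊕ (¬(e ⊕ (e ∧ b)) ⊕ ((d ↔ b) ⊕ (d → f))) = T ⊕ F = T

T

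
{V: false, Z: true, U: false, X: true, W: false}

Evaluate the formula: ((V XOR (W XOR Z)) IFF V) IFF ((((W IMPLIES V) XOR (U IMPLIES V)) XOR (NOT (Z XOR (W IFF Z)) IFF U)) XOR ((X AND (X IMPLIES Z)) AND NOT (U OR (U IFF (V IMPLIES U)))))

W XOR Z = false XOR true = true
V XOR (W XOR Z) = false XOR true = true
(V XOR (W XOR Z)) IFF V = true IFF false = false
W IMPLIES V = false IMPLIES false = true
U IMPLIES V = false IMPLIES false = true
(W IMPLIES V) XOR (U IMPLIES V) = true XOR true = false
W IFF Z = false IFF true = false
Z XOR (W IFF Z) = true XOR false = true
NOT (Z XOR (W IFF Z)) = NOT true = false
NOT (Z XOR (W IFF Z)) IFF U = false IFF false = true
((W IMPLIES V) XOR (U IMPLIES V)) XOR (NOT (Z XOR (W IFF Z)) IFF U) = false XOR true = true
X IMPLIES Z = true IMPLIES true = true
X AND (X IMPLIES Z) = true AND true = true
V IMPLIES U = false IMPLIES false = true
U IFF (V IMPLIES U) = false IFF true = false
U OR (U IFF (V IMPLIES U)) = false OR false = false
NOT (U OR (U IFF (V IMPLIES U))) = NOT false = true
(X AND (X IMPLIES Z)) AND NOT (U OR (U IFF (V IMPLIES U))) = true AND true = true
(((W IMPLIES V) XOR (U IMPLIES V)) XOR (NOT (Z XOR (W IFF Z)) IFF U)) XOR ((X AND (X IMPLIES Z)) AND NOT (U OR (U IFF (V IMPLIES U)))) = true XOR true = false
((V XOR (W XOR Z)) IFF V) IFF ((((W IMPLIES V) XOR (U IMPLIES V)) XOR (NOT (Z XOR (W IFF Z)) IFF U)) XOR ((X AND (X IMPLIES Z)) AND NOT (U OR (U IFF (V IMPLIES U))))) = false IFF false = true

true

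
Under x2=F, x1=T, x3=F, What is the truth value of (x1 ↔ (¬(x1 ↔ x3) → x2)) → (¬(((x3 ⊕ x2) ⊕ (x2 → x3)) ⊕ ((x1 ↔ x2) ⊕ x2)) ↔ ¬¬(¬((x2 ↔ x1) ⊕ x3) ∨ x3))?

Substituting x2=F, x1=T, x3=F:
x1 ↔ x3 = T ↔ F = F
¬(x1 ↔ x3) = ¬F = T
¬(x1 ↔ x3) → x2 = T → F = F
x1 ↔ (¬(x1 ↔ x3) → x2) = T ↔ F = F
x3 ⊕ x2 = F ⊕ F = F
x2 → x3 = F → F = T
(x3 ⊕ x2) ⊕ (x2 → x3) = F ⊕ T = T
x1 ↔ x2 = T ↔ F = F
(x1 ↔ x2) ⊕ x2 = F ⊕ F = F
((x3 ⊕ x2) ⊕ (x2 → x3)) ⊕ ((x1 ↔ x2) ⊕ x2) = T ⊕ F = T
¬(((x3 ⊕ x2) ⊕ (x2 → x3)) ⊕ ((x1 ↔ x2) ⊕ x2)) = ¬T = F
x2 ↔ x1 = F ↔ T = F
(x2 ↔ x1) ⊕ x3 = F ⊕ F = F
¬((x2 ↔ x1) ⊕ x3) = ¬F = T
¬((x2 ↔ x1) ⊕ x3) ∨ x3 = T ∨ F = T
¬(¬((x2 ↔ x1) ⊕ x3) ∨ x3) = ¬T = F
¬¬(¬((x2 ↔ x1) ⊕ x3) ∨ x3) = ¬F = T
¬(((x3 ⊕ x2) ⊕ (x2 → x3)) ⊕ ((x1 ↔ x2) ⊕ x2)) ↔ ¬¬(¬((x2 ↔ x1) ⊕ x3) ∨ x3) = F ↔ T = F
(x1 ↔ (¬(x1 ↔ x3) → x2)) → (¬(((x3 ⊕ x2) ⊕ (x2 → x3)) ⊕ ((x1 ↔ x2) ⊕ x2)) ↔ ¬¬(¬((x2 ↔ x1) ⊕ x3) ∨ x3)) = F → F = T

T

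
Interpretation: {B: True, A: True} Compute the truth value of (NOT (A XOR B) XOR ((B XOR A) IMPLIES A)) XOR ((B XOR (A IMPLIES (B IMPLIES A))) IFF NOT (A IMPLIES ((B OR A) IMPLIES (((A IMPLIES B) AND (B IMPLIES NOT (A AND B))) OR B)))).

True

A XOR B = True XOR True = False
NOT (A XOR B) = NOT False = True
B XOR A = True XOR True = False
(B XOR A) IMPLIES A = False IMPLIES True = True
NOT (A XOR B) XOR ((B XOR A) IMPLIES A) = True XOR True = False
B IMPLIES A = True IMPLIES True = True
A IMPLIES (B IMPLIES A) = True IMPLIES True = True
B XOR (A IMPLIES (B IMPLIES A)) = True XOR True = False
B OR A = True OR True = True
A IMPLIES B = True IMPLIES True = True
A AND B = True AND True = True
NOT (A AND B) = NOT True = False
B IMPLIES NOT (A AND B) = True IMPLIES False = False
(A IMPLIES B) AND (B IMPLIES NOT (A AND B)) = True AND False = False
((A IMPLIES B) AND (B IMPLIES NOT (A AND B))) OR B = False OR True = True
(B OR A) IMPLIES (((A IMPLIES B) AND (B IMPLIES NOT (A AND B))) OR B) = True IMPLIES True = True
A IMPLIES ((B OR A) IMPLIES (((A IMPLIES B) AND (B IMPLIES NOT (A AND B))) OR B)) = True IMPLIES True = True
NOT (A IMPLIES ((B OR A) IMPLIES (((A IMPLIES B) AND (B IMPLIES NOT (A AND B))) OR B))) = NOT True = False
(B XOR (A IMPLIES (B IMPLIES A))) IFF NOT (A IMPLIES ((B OR A) IMPLIES (((A IMPLIES B) AND (B IMPLIES NOT (A AND B))) OR B))) = False IFF False = True
(NOT (A XOR B) XOR ((B XOR A) IMPLIES A)) XOR ((B XOR (A IMPLIES (B IMPLIES A))) IFF NOT (A IMPLIES ((B OR A) IMPLIES (((A IMPLIES B) AND (B IMPLIES NOT (A AND B))) OR B)))) = False XOR True = True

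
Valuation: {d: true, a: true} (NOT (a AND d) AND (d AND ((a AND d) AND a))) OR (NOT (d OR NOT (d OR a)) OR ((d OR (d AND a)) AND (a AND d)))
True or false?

a AND d = true AND true = true
NOT (a AND d) = NOT true = false
a AND d = true AND true = true
(a AND d) AND a = true AND true = true
d AND ((a AND d) AND a) = true AND true = true
NOT (a AND d) AND (d AND ((a AND d) AND a)) = false AND true = false
d OR a = true OR true = true
NOT (d OR a) = NOT true = false
d OR NOT (d OR a) = true OR false = true
NOT (d OR NOT (d OR a)) = NOT true = false
d AND a = true AND true = true
d OR (d AND a) = true OR true = true
a AND d = true AND true = true
(d OR (d AND a)) AND (a AND d) = true AND true = true
NOT (d OR NOT (d OR a)) OR ((d OR (d AND a)) AND (a AND d)) = false OR true = true
(NOT (a AND d) AND (d AND ((a AND d) AND a))) OR (NOT (d OR NOT (d OR a)) OR ((d OR (d AND a)) AND (a AND d))) = false OR true = true

true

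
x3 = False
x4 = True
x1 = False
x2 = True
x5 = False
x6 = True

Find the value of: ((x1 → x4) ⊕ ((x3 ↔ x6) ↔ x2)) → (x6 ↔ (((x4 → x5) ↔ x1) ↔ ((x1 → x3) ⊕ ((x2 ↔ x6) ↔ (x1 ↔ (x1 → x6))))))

True

x1 → x4 = False → True = True
x3 ↔ x6 = False ↔ True = False
(x3 ↔ x6) ↔ x2 = False ↔ True = False
(x1 → x4) ⊕ ((x3 ↔ x6) ↔ x2) = True ⊕ False = True
x4 → x5 = True → False = False
(x4 → x5) ↔ x1 = False ↔ False = True
x1 → x3 = False → False = True
x2 ↔ x6 = True ↔ True = True
x1 → x6 = False → True = True
x1 ↔ (x1 → x6) = False ↔ True = False
(x2 ↔ x6) ↔ (x1 ↔ (x1 → x6)) = True ↔ False = False
(x1 → x3) ⊕ ((x2 ↔ x6) ↔ (x1 ↔ (x1 → x6))) = True ⊕ False = True
((x4 → x5) ↔ x1) ↔ ((x1 → x3) ⊕ ((x2 ↔ x6) ↔ (x1 ↔ (x1 → x6)))) = True ↔ True = True
x6 ↔ (((x4 → x5) ↔ x1) ↔ ((x1 → x3) ⊕ ((x2 ↔ x6) ↔ (x1 ↔ (x1 → x6))))) = True ↔ True = True
((x1 → x4) ⊕ ((x3 ↔ x6) ↔ x2)) → (x6 ↔ (((x4 → x5) ↔ x1) ↔ ((x1 → x3) ⊕ ((x2 ↔ x6) ↔ (x1 ↔ (x1 → x6)))))) = True → True = True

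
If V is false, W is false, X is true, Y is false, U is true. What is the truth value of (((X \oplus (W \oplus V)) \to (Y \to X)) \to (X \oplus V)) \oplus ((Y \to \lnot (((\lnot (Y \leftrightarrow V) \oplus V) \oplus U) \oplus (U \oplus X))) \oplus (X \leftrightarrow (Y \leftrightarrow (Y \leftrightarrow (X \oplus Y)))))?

W \oplus V = \text{False} \oplus \text{False} = \text{False}
X \oplus (W \oplus V) = \text{True} \oplus \text{False} = \text{True}
Y \to X = \text{False} \to \text{True} = \text{True}
(X \oplus (W \oplus V)) \to (Y \to X) = \text{True} \to \text{True} = \text{True}
X \oplus V = \text{True} \oplus \text{False} = \text{True}
((X \oplus (W \oplus V)) \to (Y \to X)) \to (X \oplus V) = \text{True} \to \text{True} = \text{True}
Y \leftrightarrow V = \text{False} \leftrightarrow \text{False} = \text{True}
\lnot (Y \leftrightarrow V) = \lnot \text{True} = \text{False}
\lnot (Y \leftrightarrow V) \oplus V = \text{False} \oplus \text{False} = \text{False}
(\lnot (Y \leftrightarrow V) \oplus V) \oplus U = \text{False} \oplus \text{True} = \text{True}
U \oplus X = \text{True} \oplus \text{True} = \text{False}
((\lnot (Y \leftrightarrow V) \oplus V) \oplus U) \oplus (U \oplus X) = \text{True} \oplus \text{False} = \text{True}
\lnot (((\lnot (Y \leftrightarrow V) \oplus V) \oplus U) \oplus (U \oplus X)) = \lnot \text{True} = \text{False}
Y \to \lnot (((\lnot (Y \leftrightarrow V) \oplus V) \oplus U) \oplus (U \oplus X)) = \text{False} \to \text{False} = \text{True}
X \oplus Y = \text{True} \oplus \text{False} = \text{True}
Y \leftrightarrow (X \oplus Y) = \text{False} \leftrightarrow \text{True} = \text{False}
Y \leftrightarrow (Y \leftrightarrow (X \oplus Y)) = \text{False} \leftrightarrow \text{False} = \text{True}
X \leftrightarrow (Y \leftrightarrow (Y \leftrightarrow (X \oplus Y))) = \text{True} \leftrightarrow \text{True} = \text{True}
(Y \to \lnot (((\lnot (Y \leftrightarrow V) \oplus V) \oplus U) \oplus (U \oplus X))) \oplus (X \leftrightarrow (Y \leftrightarrow (Y \leftrightarrow (X \oplus Y)))) = \text{True} \oplus \text{True} = \text{False}
(((X \oplus (W \oplus V)) \to (Y \to X)) \to (X \oplus V)) \oplus ((Y \to \lnot (((\lnot (Y \leftrightarrow V) \oplus V) \oplus U) \oplus (U \oplus X))) \oplus (X \leftrightarrow (Y \leftrightarrow (Y \leftrightarrow (X \oplus Y))))) = \text{True} \oplus \text{False} = \text{True}

\text{True}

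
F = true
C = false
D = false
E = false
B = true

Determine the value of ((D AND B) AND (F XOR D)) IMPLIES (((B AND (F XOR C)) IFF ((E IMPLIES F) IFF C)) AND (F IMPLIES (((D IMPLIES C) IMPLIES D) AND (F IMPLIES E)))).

true

D AND B = false AND true = false
F XOR D = true XOR false = true
(D AND B) AND (F XOR D) = false AND true = false
F XOR C = true XOR false = true
B AND (F XOR C) = true AND true = true
E IMPLIES F = false IMPLIES true = true
(E IMPLIES F) IFF C = true IFF false = false
(B AND (F XOR C)) IFF ((E IMPLIES F) IFF C) = true IFF false = false
D IMPLIES C = false IMPLIES false = true
(D IMPLIES C) IMPLIES D = true IMPLIES false = false
F IMPLIES E = true IMPLIES false = false
((D IMPLIES C) IMPLIES D) AND (F IMPLIES E) = false AND false = false
F IMPLIES (((D IMPLIES C) IMPLIES D) AND (F IMPLIES E)) = true IMPLIES false = false
((B AND (F XOR C)) IFF ((E IMPLIES F) IFF C)) AND (F IMPLIES (((D IMPLIES C) IMPLIES D) AND (F IMPLIES E))) = false AND false = false
((D AND B) AND (F XOR D)) IMPLIES (((B AND (F XOR C)) IFF ((E IMPLIES F) IFF C)) AND (F IMPLIES (((D IMPLIES C) IMPLIES D) AND (F IMPLIES E)))) = false IMPLIES false = true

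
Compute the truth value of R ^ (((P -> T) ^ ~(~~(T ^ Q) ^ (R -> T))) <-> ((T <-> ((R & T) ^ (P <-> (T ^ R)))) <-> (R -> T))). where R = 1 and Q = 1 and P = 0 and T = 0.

1

P -> T = 0 -> 0 = 1
T ^ Q = 0 ^ 1 = 1
~(T ^ Q) = ~1 = 0
~~(T ^ Q) = ~0 = 1
R -> T = 1 -> 0 = 0
~~(T ^ Q) ^ (R -> T) = 1 ^ 0 = 1
~(~~(T ^ Q) ^ (R -> T)) = ~1 = 0
(P -> T) ^ ~(~~(T ^ Q) ^ (R -> T)) = 1 ^ 0 = 1
R & T = 1 & 0 = 0
T ^ R = 0 ^ 1 = 1
P <-> (T ^ R) = 0 <-> 1 = 0
(R & T) ^ (P <-> (T ^ R)) = 0 ^ 0 = 0
T <-> ((R & T) ^ (P <-> (T ^ R))) = 0 <-> 0 = 1
R -> T = 1 -> 0 = 0
(T <-> ((R & T) ^ (P <-> (T ^ R)))) <-> (R -> T) = 1 <-> 0 = 0
((P -> T) ^ ~(~~(T ^ Q) ^ (R -> T))) <-> ((T <-> ((R & T) ^ (P <-> (T ^ R)))) <-> (R -> T)) = 1 <-> 0 = 0
R ^ (((P -> T) ^ ~(~~(T ^ Q) ^ (R -> T))) <-> ((T <-> ((R & T) ^ (P <-> (T ^ R)))) <-> (R -> T))) = 1 ^ 0 = 1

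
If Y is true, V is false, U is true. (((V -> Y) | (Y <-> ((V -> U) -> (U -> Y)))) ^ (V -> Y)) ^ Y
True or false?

True

V -> Y = False -> True = True
V -> U = False -> True = True
U -> Y = True -> True = True
(V -> U) -> (U -> Y) = True -> True = True
Y <-> ((V -> U) -> (U -> Y)) = True <-> True = True
(V -> Y) | (Y <-> ((V -> U) -> (U -> Y))) = True | True = True
V -> Y = False -> True = True
((V -> Y) | (Y <-> ((V -> U) -> (U -> Y)))) ^ (V -> Y) = True ^ True = False
(((V -> Y) | (Y <-> ((V -> U) -> (U -> Y)))) ^ (V -> Y)) ^ Y = False ^ True = True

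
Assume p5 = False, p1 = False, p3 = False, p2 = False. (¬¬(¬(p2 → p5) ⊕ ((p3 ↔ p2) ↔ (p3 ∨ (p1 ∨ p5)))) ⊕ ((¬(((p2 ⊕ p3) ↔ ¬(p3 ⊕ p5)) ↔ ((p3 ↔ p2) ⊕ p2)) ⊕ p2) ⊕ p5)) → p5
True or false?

p2 → p5 = False → False = True
¬(p2 → p5) = ¬True = False
p3 ↔ p2 = False ↔ False = True
p1 ∨ p5 = False ∨ False = False
p3 ∨ (p1 ∨ p5) = False ∨ False = False
(p3 ↔ p2) ↔ (p3 ∨ (p1 ∨ p5)) = True ↔ False = False
¬(p2 → p5) ⊕ ((p3 ↔ p2) ↔ (p3 ∨ (p1 ∨ p5))) = False ⊕ False = False
¬(¬(p2 → p5) ⊕ ((p3 ↔ p2) ↔ (p3 ∨ (p1 ∨ p5)))) = ¬False = True
¬¬(¬(p2 → p5) ⊕ ((p3 ↔ p2) ↔ (p3 ∨ (p1 ∨ p5)))) = ¬True = False
p2 ⊕ p3 = False ⊕ False = False
p3 ⊕ p5 = False ⊕ False = False
¬(p3 ⊕ p5) = ¬False = True
(p2 ⊕ p3) ↔ ¬(p3 ⊕ p5) = False ↔ True = False
p3 ↔ p2 = False ↔ False = True
(p3 ↔ p2) ⊕ p2 = True ⊕ False = True
((p2 ⊕ p3) ↔ ¬(p3 ⊕ p5)) ↔ ((p3 ↔ p2) ⊕ p2) = False ↔ True = False
¬(((p2 ⊕ p3) ↔ ¬(p3 ⊕ p5)) ↔ ((p3 ↔ p2) ⊕ p2)) = ¬False = True
¬(((p2 ⊕ p3) ↔ ¬(p3 ⊕ p5)) ↔ ((p3 ↔ p2) ⊕ p2)) ⊕ p2 = True ⊕ False = True
(¬(((p2 ⊕ p3) ↔ ¬(p3 ⊕ p5)) ↔ ((p3 ↔ p2) ⊕ p2)) ⊕ p2) ⊕ p5 = True ⊕ False = True
¬¬(¬(p2 → p5) ⊕ ((p3 ↔ p2) ↔ (p3 ∨ (p1 ∨ p5)))) ⊕ ((¬(((p2 ⊕ p3) ↔ ¬(p3 ⊕ p5)) ↔ ((p3 ↔ p2) ⊕ p2)) ⊕ p2) ⊕ p5) = False ⊕ True = True
(¬¬(¬(p2 → p5) ⊕ ((p3 ↔ p2) ↔ (p3 ∨ (p1 ∨ p5)))) ⊕ ((¬(((p2 ⊕ p3) ↔ ¬(p3 ⊕ p5)) ↔ ((p3 ↔ p2) ⊕ p2)) ⊕ p2) ⊕ p5)) → p5 = True → False = False

False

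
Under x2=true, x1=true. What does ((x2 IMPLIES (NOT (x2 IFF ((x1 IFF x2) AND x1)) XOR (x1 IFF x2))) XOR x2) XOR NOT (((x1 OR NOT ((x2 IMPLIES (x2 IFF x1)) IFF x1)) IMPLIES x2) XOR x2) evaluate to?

Substituting x2=true, x1=true:
x1 IFF x2 = true IFF true = true
(x1 IFF x2) AND x1 = true AND true = true
x2 IFF ((x1 IFF x2) AND x1) = true IFF true = true
NOT (x2 IFF ((x1 IFF x2) AND x1)) = NOT true = false
x1 IFF x2 = true IFF true = true
NOT (x2 IFF ((x1 IFF x2) AND x1)) XOR (x1 IFF x2) = false XOR true = true
x2 IMPLIES (NOT (x2 IFF ((x1 IFF x2) AND x1)) XOR (x1 IFF x2)) = true IMPLIES true = true
(x2 IMPLIES (NOT (x2 IFF ((x1 IFF x2) AND x1)) XOR (x1 IFF x2))) XOR x2 = true XOR true = false
x2 IFF x1 = true IFF true = true
x2 IMPLIES (x2 IFF x1) = true IMPLIES true = true
(x2 IMPLIES (x2 IFF x1)) IFF x1 = true IFF true = true
NOT ((x2 IMPLIES (x2 IFF x1)) IFF x1) = NOT true = false
x1 OR NOT ((x2 IMPLIES (x2 IFF x1)) IFF x1) = true OR false = true
(x1 OR NOT ((x2 IMPLIES (x2 IFF x1)) IFF x1)) IMPLIES x2 = true IMPLIES true = true
((x1 OR NOT ((x2 IMPLIES (x2 IFF x1)) IFF x1)) IMPLIES x2) XOR x2 = true XOR true = false
NOT (((x1 OR NOT ((x2 IMPLIES (x2 IFF x1)) IFF x1)) IMPLIES x2) XOR x2) = NOT false = true
((x2 IMPLIES (NOT (x2 IFF ((x1 IFF x2) AND x1)) XOR (x1 IFF x2))) XOR x2) XOR NOT (((x1 OR NOT ((x2 IMPLIES (x2 IFF x1)) IFF x1)) IMPLIES x2) XOR x2) = false XOR true = true

true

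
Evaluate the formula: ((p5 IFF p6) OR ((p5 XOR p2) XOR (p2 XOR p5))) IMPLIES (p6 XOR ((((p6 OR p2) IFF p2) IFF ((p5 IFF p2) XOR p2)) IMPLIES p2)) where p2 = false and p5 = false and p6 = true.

p5 IFF p6 = false IFF true = false
p5 XOR p2 = false XOR false = false
p2 XOR p5 = false XOR false = false
(p5 XOR p2) XOR (p2 XOR p5) = false XOR false = false
(p5 IFF p6) OR ((p5 XOR p2) XOR (p2 XOR p5)) = false OR false = false
p6 OR p2 = true OR false = true
(p6 OR p2) IFF p2 = true IFF false = false
p5 IFF p2 = false IFF false = true
(p5 IFF p2) XOR p2 = true XOR false = true
((p6 OR p2) IFF p2) IFF ((p5 IFF p2) XOR p2) = false IFF true = false
(((p6 OR p2) IFF p2) IFF ((p5 IFF p2) XOR p2)) IMPLIES p2 = false IMPLIES false = true
p6 XOR ((((p6 OR p2) IFF p2) IFF ((p5 IFF p2) XOR p2)) IMPLIES p2) = true XOR true = false
((p5 IFF p6) OR ((p5 XOR p2) XOR (p2 XOR p5))) IMPLIES (p6 XOR ((((p6 OR p2) IFF p2) IFF ((p5 IFF p2) XOR p2)) IMPLIES p2)) = false IMPLIES false = true

true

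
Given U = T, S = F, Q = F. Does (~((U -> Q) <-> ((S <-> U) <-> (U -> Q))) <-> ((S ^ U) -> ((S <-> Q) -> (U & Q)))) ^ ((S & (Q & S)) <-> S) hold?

T

U -> Q = T -> F = F
S <-> U = F <-> T = F
U -> Q = T -> F = F
(S <-> U) <-> (U -> Q) = F <-> F = T
(U -> Q) <-> ((S <-> U) <-> (U -> Q)) = F <-> T = F
~((U -> Q) <-> ((S <-> U) <-> (U -> Q))) = ~F = T
S ^ U = F ^ T = T
S <-> Q = F <-> F = T
U & Q = T & F = F
(S <-> Q) -> (U & Q) = T -> F = F
(S ^ U) -> ((S <-> Q) -> (U & Q)) = T -> F = F
~((U -> Q) <-> ((S <-> U) <-> (U -> Q))) <-> ((S ^ U) -> ((S <-> Q) -> (U & Q))) = T <-> F = F
Q & S = F & F = F
S & (Q & S) = F & F = F
(S & (Q & S)) <-> S = F <-> F = T
(~((U -> Q) <-> ((S <-> U) <-> (U -> Q))) <-> ((S ^ U) -> ((S <-> Q) -> (U & Q)))) ^ ((S & (Q & S)) <-> S) = F ^ T = T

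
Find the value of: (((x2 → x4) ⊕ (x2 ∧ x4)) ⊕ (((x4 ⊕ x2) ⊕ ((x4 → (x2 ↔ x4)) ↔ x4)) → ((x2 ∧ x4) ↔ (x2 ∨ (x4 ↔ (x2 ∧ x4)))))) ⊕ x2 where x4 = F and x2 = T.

T

Substituting x4=F, x2=T:
x2 → x4 = T → F = F
x2 ∧ x4 = T ∧ F = F
(x2 → x4) ⊕ (x2 ∧ x4) = F ⊕ F = F
x4 ⊕ x2 = F ⊕ T = T
x2 ↔ x4 = T ↔ F = F
x4 → (x2 ↔ x4) = F → F = T
(x4 → (x2 ↔ x4)) ↔ x4 = T ↔ F = F
(x4 ⊕ x2) ⊕ ((x4 → (x2 ↔ x4)) ↔ x4) = T ⊕ F = T
x2 ∧ x4 = T ∧ F = F
x2 ∧ x4 = T ∧ F = F
x4 ↔ (x2 ∧ x4) = F ↔ F = T
x2 ∨ (x4 ↔ (x2 ∧ x4)) = T ∨ T = T
(x2 ∧ x4) ↔ (x2 ∨ (x4 ↔ (x2 ∧ x4))) = F ↔ T = F
((x4 ⊕ x2) ⊕ ((x4 → (x2 ↔ x4)) ↔ x4)) → ((x2 ∧ x4) ↔ (x2 ∨ (x4 ↔ (x2 ∧ x4)))) = T → F = F
((x2 → x4) ⊕ (x2 ∧ x4)) ⊕ (((x4 ⊕ x2) ⊕ ((x4 → (x2 ↔ x4)) ↔ x4)) → ((x2 ∧ x4) ↔ (x2 ∨ (x4 ↔ (x2 ∧ x4))))) = F ⊕ F = F
(((x2 → x4) ⊕ (x2 ∧ x4)) ⊕ (((x4 ⊕ x2) ⊕ ((x4 → (x2 ↔ x4)) ↔ x4)) → ((x2 ∧ x4) ↔ (x2 ∨ (x4 ↔ (x2 ∧ x4)))))) ⊕ x2 = F ⊕ T = T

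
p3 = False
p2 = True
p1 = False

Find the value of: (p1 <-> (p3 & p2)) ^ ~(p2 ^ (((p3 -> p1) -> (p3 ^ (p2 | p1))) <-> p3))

p3 & p2 = False & True = False
p1 <-> (p3 & p2) = False <-> False = True
p3 -> p1 = False -> False = True
p2 | p1 = True | False = True
p3 ^ (p2 | p1) = False ^ True = True
(p3 -> p1) -> (p3 ^ (p2 | p1)) = True -> True = True
((p3 -> p1) -> (p3 ^ (p2 | p1))) <-> p3 = True <-> False = False
p2 ^ (((p3 -> p1) -> (p3 ^ (p2 | p1))) <-> p3) = True ^ False = True
~(p2 ^ (((p3 -> p1) -> (p3 ^ (p2 | p1))) <-> p3)) = ~True = False
(p1 <-> (p3 & p2)) ^ ~(p2 ^ (((p3 -> p1) -> (p3 ^ (p2 | p1))) <-> p3)) = True ^ False = True

True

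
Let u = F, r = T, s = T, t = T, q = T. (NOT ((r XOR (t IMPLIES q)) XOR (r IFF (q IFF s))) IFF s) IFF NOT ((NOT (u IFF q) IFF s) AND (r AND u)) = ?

t IMPLIES q = T IMPLIES T = T
r XOR (t IMPLIES q) = T XOR T = F
q IFF s = T IFF T = T
r IFF (q IFF s) = T IFF T = T
(r XOR (t IMPLIES q)) XOR (r IFF (q IFF s)) = F XOR T = T
NOT ((r XOR (t IMPLIES q)) XOR (r IFF (q IFF s))) = NOT T = F
NOT ((r XOR (t IMPLIES q)) XOR (r IFF (q IFF s))) IFF s = F IFF T = F
u IFF q = F IFF T = F
NOT (u IFF q) = NOT F = T
NOT (u IFF q) IFF s = T IFF T = T
r AND u = T AND F = F
(NOT (u IFF q) IFF s) AND (r AND u) = T AND F = F
NOT ((NOT (u IFF q) IFF s) AND (r AND u)) = NOT F = T
(NOT ((r XOR (t IMPLIES q)) XOR (r IFF (q IFF s))) IFF s) IFF NOT ((NOT (u IFF q) IFF s) AND (r AND u)) = F IFF T = F

F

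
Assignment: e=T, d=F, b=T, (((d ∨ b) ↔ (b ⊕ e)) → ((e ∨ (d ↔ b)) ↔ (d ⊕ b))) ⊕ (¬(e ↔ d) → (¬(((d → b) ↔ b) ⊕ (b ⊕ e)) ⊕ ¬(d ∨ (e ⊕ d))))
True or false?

d ∨ b = F ∨ T = T
b ⊕ e = T ⊕ T = F
(d ∨ b) ↔ (b ⊕ e) = T ↔ F = F
d ↔ b = F ↔ T = F
e ∨ (d ↔ b) = T ∨ F = T
d ⊕ b = F ⊕ T = T
(e ∨ (d ↔ b)) ↔ (d ⊕ b) = T ↔ T = T
((d ∨ b) ↔ (b ⊕ e)) → ((e ∨ (d ↔ b)) ↔ (d ⊕ b)) = F → T = T
e ↔ d = T ↔ F = F
¬(e ↔ d) = ¬F = T
d → b = F → T = T
(d → b) ↔ b = T ↔ T = T
b ⊕ e = T ⊕ T = F
((d → b) ↔ b) ⊕ (b ⊕ e) = T ⊕ F = T
¬(((d → b) ↔ b) ⊕ (b ⊕ e)) = ¬T = F
e ⊕ d = T ⊕ F = T
d ∨ (e ⊕ d) = F ∨ T = T
¬(d ∨ (e ⊕ d)) = ¬T = F
¬(((d → b) ↔ b) ⊕ (b ⊕ e)) ⊕ ¬(d ∨ (e ⊕ d)) = F ⊕ F = F
¬(e ↔ d) → (¬(((d → b) ↔ b) ⊕ (b ⊕ e)) ⊕ ¬(d ∨ (e ⊕ d))) = T → F = F
(((d ∨ b) ↔ (b ⊕ e)) → ((e ∨ (d ↔ b)) ↔ (d ⊕ b))) ⊕ (¬(e ↔ d) → (¬(((d → b) ↔ b) ⊕ (b ⊕ e)) ⊕ ¬(d ∨ (e ⊕ d)))) = T ⊕ F = T

T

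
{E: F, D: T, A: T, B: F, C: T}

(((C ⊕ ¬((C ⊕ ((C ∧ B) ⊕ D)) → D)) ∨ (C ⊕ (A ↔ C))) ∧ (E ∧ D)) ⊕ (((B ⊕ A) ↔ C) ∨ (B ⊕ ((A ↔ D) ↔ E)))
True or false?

Substituting E=F, D=T, A=T, B=F, C=T:
C ∧ B = T ∧ F = F
(C ∧ B) ⊕ D = F ⊕ T = T
C ⊕ ((C ∧ B) ⊕ D) = T ⊕ T = F
(C ⊕ ((C ∧ B) ⊕ D)) → D = F → T = T
¬((C ⊕ ((C ∧ B) ⊕ D)) → D) = ¬T = F
C ⊕ ¬((C ⊕ ((C ∧ B) ⊕ D)) → D) = T ⊕ F = T
A ↔ C = T ↔ T = T
C ⊕ (A ↔ C) = T ⊕ T = F
(C ⊕ ¬((C ⊕ ((C ∧ B) ⊕ D)) → D)) ∨ (C ⊕ (A ↔ C)) = T ∨ F = T
E ∧ D = F ∧ T = F
((C ⊕ ¬((C ⊕ ((C ∧ B) ⊕ D)) → D)) ∨ (C ⊕ (A ↔ C))) ∧ (E ∧ D) = T ∧ F = F
B ⊕ A = F ⊕ T = T
(B ⊕ A) ↔ C = T ↔ T = T
A ↔ D = T ↔ T = T
(A ↔ D) ↔ E = T ↔ F = F
B ⊕ ((A ↔ D) ↔ E) = F ⊕ F = F
((B ⊕ A) ↔ C) ∨ (B ⊕ ((A ↔ D) ↔ E)) = T ∨ F = T
(((C ⊕ ¬((C ⊕ ((C ∧ B) ⊕ D)) → D)) ∨ (C ⊕ (A ↔ C))) ∧ (E ∧ D)) ⊕ (((B ⊕ A) ↔ C) ∨ (B ⊕ ((A ↔ D) ↔ E))) = F ⊕ T = T

T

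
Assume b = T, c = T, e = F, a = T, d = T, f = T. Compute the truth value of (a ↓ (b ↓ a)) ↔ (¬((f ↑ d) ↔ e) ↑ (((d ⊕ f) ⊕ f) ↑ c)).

F

Substituting b=T, c=T, e=F, a=T, d=T, f=T:
b ↓ a = T ↓ T = F
a ↓ (b ↓ a) = T ↓ F = F
f ↑ d = T ↑ T = F
(f ↑ d) ↔ e = F ↔ F = T
¬((f ↑ d) ↔ e) = ¬T = F
d ⊕ f = T ⊕ T = F
(d ⊕ f) ⊕ f = F ⊕ T = T
((d ⊕ f) ⊕ f) ↑ c = T ↑ T = F
¬((f ↑ d) ↔ e) ↑ (((d ⊕ f) ⊕ f) ↑ c) = F ↑ F = T
(a ↓ (b ↓ a)) ↔ (¬((f ↑ d) ↔ e) ↑ (((d ⊕ f) ⊕ f) ↑ c)) = F ↔ T = F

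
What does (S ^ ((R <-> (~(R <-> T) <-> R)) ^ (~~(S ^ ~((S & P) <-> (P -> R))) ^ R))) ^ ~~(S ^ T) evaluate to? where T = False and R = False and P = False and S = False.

True

R <-> T = False <-> False = True
~(R <-> T) = ~True = False
~(R <-> T) <-> R = False <-> False = True
R <-> (~(R <-> T) <-> R) = False <-> True = False
S & P = False & False = False
P -> R = False -> False = True
(S & P) <-> (P -> R) = False <-> True = False
~((S & P) <-> (P -> R)) = ~False = True
S ^ ~((S & P) <-> (P -> R)) = False ^ True = True
~(S ^ ~((S & P) <-> (P -> R))) = ~True = False
~~(S ^ ~((S & P) <-> (P -> R))) = ~False = True
~~(S ^ ~((S & P) <-> (P -> R))) ^ R = True ^ False = True
(R <-> (~(R <-> T) <-> R)) ^ (~~(S ^ ~((S & P) <-> (P -> R))) ^ R) = False ^ True = True
S ^ ((R <-> (~(R <-> T) <-> R)) ^ (~~(S ^ ~((S & P) <-> (P -> R))) ^ R)) = False ^ True = True
S ^ T = False ^ False = False
~(S ^ T) = ~False = True
~~(S ^ T) = ~True = False
(S ^ ((R <-> (~(R <-> T) <-> R)) ^ (~~(S ^ ~((S & P) <-> (P -> R))) ^ R))) ^ ~~(S ^ T) = True ^ False = True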